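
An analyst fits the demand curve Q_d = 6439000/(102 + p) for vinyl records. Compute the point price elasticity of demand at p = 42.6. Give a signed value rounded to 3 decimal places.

-0.295

dQ_d/dp = −6439000/(102 + p)² = -307.951. At p = 42.6, Q_d = 44529.7.
Ed = (dQ_d/dp)·(p/Q_d) = (-307.951) × (42.6/44529.7) = -0.29460…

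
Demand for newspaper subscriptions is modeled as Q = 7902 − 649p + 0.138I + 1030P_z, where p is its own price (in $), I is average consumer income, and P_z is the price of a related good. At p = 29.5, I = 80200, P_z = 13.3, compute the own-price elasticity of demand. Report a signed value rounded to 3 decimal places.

-1.416

At the given values, Q = 7902 − 649(29.5) + 0.138(80200) + 1030(13.3) = 13523.1.
∂Q/∂p = −649.
E = (-649) × (29.5/13523.1) = -1.41576…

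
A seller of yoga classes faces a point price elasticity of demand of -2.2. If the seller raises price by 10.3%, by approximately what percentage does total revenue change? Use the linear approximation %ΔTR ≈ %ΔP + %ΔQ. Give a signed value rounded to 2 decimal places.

-12.36%

%ΔQ ≈ Ed × %ΔP = (-2.2) × (+10.3%) = -22.6600%
%ΔTR ≈ %ΔP + %ΔQ = (+10.3%) + (-22.6600%) = -12.3600%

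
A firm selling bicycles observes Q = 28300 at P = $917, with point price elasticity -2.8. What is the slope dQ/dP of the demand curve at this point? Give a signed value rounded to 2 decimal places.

-86.41

Ed = (dQ/dP)·(P/Q) ⇒ dQ/dP = Ed·Q/P = (-2.8)·28300/917 = -86.4122…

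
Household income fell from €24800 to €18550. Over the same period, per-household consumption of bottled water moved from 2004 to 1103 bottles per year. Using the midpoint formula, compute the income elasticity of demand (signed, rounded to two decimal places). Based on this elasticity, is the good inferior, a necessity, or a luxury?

%ΔQ = (1103 − 2004)/[( 2004 + 1103)/2] = -901/1553.5 = -0.579980…
%ΔIncome = (18550 − 24800)/[( 24800 + 18550)/2] = -6250/21675 = -0.288350…
E_income = (-901/1553.5) / (-6250/21675) = 2.0113…
E_income > 1 ⇒ normal good, luxury.

2.01; luxury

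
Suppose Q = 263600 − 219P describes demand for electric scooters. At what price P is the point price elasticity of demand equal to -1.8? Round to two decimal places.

773.78

Ed = −219P/(263600 − 219P). Set this equal to -1.8:
219P = 1.8·(263600 − 219P) ⇒ 219P(1 + 1.8) = 1.8·263600
P = 1.8·263600 / (219·2.8) = 773.7769…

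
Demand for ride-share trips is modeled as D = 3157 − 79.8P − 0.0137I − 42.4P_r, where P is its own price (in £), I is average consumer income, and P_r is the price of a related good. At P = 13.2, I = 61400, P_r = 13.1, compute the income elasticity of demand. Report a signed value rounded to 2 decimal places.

-1.19

At the given values, D = 3157 − 79.8(13.2) − 0.0137(61400) − 42.4(13.1) = 707.02.
∂D/∂I = -0.0137.
E = (-0.0137) × (61400/707.02) = -1.1897…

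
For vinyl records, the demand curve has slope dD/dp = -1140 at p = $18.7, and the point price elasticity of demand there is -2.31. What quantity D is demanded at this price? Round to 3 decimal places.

9228.571

Ed = (dD/dp)·(p/D) ⇒ D = (dD/dp)·p/Ed = (-1140)·18.7/(-2.31) = 9228.57142…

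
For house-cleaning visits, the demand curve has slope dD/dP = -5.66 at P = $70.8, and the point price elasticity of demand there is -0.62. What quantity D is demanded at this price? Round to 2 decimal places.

646.34

Ed = (dD/dP)·(P/D) ⇒ D = (dD/dP)·P/Ed = (-5.66)·70.8/(-0.62) = 646.3354…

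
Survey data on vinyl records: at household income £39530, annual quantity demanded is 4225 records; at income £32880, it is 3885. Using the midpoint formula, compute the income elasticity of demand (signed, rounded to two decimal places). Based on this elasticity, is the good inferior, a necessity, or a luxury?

%ΔQ = (3885 − 4225)/[( 4225 + 3885)/2] = -340/4055 = -0.083847…
%ΔIncome = (32880 − 39530)/[( 39530 + 32880)/2] = -6650/36205 = -0.183676…
E_income = (-340/4055) / (-6650/36205) = 0.4564…
0 < E_income < 1 ⇒ normal good, necessity.

0.46; necessity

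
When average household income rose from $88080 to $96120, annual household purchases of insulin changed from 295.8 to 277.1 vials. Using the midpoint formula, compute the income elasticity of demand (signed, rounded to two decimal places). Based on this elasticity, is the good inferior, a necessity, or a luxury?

%ΔQ = (277.1 − 295.8)/[( 295.8 + 277.1)/2] = -18.7/286.45 = -0.065281…
%ΔIncome = (96120 − 88080)/[( 88080 + 96120)/2] = 8040/92100 = 0.087296…
E_income = (-18.7/286.45) / (8040/92100) = -0.7478…
E_income < 0 ⇒ inferior good.

-0.75; inferior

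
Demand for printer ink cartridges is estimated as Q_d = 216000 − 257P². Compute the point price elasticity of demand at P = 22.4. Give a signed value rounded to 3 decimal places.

-2.963

dQ_d/dP = −2·257·P = -11513.6. At P = 22.4, Q_d = 87047.68.
Ed = (dQ_d/dP)·(P/Q_d) = (-11513.6) × (22.4/87047.68) = -2.96279…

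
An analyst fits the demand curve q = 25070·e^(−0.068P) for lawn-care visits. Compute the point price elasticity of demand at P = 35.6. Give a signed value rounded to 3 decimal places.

dq/dP = −0.068·q = -151.469. At P = 35.6, q = 2227.48.
Ed = (dq/dP)·(P/q) = (-151.469) × (35.6/2227.48) = -2.4208

-2.421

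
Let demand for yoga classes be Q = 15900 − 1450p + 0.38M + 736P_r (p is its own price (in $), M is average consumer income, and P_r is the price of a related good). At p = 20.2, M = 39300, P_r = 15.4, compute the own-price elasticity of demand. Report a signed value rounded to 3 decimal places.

At the given values, Q = 15900 − 1450(20.2) + 0.38(39300) + 736(15.4) = 12878.4.
∂Q/∂p = −1450.
E = (-1450) × (20.2/12878.4) = -2.27435…

-2.274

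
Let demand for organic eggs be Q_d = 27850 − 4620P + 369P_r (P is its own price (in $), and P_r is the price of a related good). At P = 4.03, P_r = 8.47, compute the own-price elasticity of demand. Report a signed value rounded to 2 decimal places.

At the given values, Q_d = 27850 − 4620(4.03) + 369(8.47) = 12356.83.
∂Q_d/∂P = −4620.
E = (-4620) × (4.03/12356.83) = -1.5067…

-1.51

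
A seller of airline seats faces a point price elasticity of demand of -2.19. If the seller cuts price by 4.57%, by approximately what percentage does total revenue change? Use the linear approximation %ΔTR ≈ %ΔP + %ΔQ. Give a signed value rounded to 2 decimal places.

%ΔQ ≈ Ed × %ΔP = (-2.19) × (-4.57%) = +10.0083%
%ΔTR ≈ %ΔP + %ΔQ = (-4.57%) + (+10.0083%) = +5.4383%

+5.44%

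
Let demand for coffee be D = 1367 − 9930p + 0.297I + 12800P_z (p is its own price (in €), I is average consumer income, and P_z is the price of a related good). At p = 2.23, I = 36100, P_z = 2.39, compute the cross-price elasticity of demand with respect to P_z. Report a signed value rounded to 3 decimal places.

1.490

At the given values, D = 1367 − 9930(2.23) + 0.297(36100) + 12800(2.39) = 20536.8.
∂D/∂P_z = 12800.
E = (12800) × (2.39/20536.8) = 1.48961…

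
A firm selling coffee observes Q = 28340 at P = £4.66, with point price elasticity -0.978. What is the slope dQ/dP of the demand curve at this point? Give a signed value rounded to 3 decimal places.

Ed = (dQ/dP)·(P/Q) ⇒ dQ/dP = Ed·Q/P = (-0.978)·28340/4.66 = -5947.75107…

-5947.751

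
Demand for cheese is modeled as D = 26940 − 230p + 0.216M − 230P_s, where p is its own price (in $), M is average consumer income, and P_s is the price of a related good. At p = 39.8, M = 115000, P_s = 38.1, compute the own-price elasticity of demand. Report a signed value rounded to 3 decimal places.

At the given values, D = 26940 − 230(39.8) + 0.216(115000) − 230(38.1) = 33863.
∂D/∂p = −230.
E = (-230) × (39.8/33863) = -0.27032…

-0.270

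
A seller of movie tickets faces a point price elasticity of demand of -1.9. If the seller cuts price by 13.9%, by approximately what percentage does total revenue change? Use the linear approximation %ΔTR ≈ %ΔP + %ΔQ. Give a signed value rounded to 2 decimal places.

+12.51%

%ΔQ ≈ Ed × %ΔP = (-1.9) × (-13.9%) = +26.4100%
%ΔTR ≈ %ΔP + %ΔQ = (-13.9%) + (+26.4100%) = +12.5100%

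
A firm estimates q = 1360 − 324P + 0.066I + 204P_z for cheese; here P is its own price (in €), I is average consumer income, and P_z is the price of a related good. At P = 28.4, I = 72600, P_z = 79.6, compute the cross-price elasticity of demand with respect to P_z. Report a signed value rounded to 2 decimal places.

At the given values, q = 1360 − 324(28.4) + 0.066(72600) + 204(79.6) = 13188.4.
∂q/∂P_z = 204.
E = (204) × (79.6/13188.4) = 1.2312…

1.23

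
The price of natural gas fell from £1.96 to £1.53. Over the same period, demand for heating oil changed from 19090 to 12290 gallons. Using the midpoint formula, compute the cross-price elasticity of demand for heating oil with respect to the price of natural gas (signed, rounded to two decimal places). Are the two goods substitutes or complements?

1.76; substitutes

%ΔQ_{heating oil} = (12290 − 19090)/avg = -6800/15690 = -0.433397…
%ΔP_{natural gas} = (1.53 − 1.96)/avg = -0.43/1.745 = -0.246418…
E_cross = (-6800/15690) / (-0.43/1.745) = 1.7587…
E_cross > 0 ⇒ the goods are substitutes.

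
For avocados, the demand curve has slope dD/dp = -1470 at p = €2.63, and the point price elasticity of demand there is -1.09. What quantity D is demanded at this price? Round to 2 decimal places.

3546.88

Ed = (dD/dp)·(p/D) ⇒ D = (dD/dp)·p/Ed = (-1470)·2.63/(-1.09) = 3546.8807…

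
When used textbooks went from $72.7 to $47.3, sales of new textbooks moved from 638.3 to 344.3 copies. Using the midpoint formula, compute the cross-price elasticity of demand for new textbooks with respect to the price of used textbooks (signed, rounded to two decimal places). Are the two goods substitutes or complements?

1.41; substitutes

%ΔQ_{new textbooks} = (344.3 − 638.3)/avg = -294/491.3 = -0.598412…
%ΔP_{used textbooks} = (47.3 − 72.7)/avg = -25.4/60 = -0.423333…
E_cross = (-294/491.3) / (-25.4/60) = 1.4135…
E_cross > 0 ⇒ the goods are substitutes.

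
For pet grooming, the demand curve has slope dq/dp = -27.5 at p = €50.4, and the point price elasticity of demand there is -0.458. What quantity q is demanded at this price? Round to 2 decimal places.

3026.20

Ed = (dq/dp)·(p/q) ⇒ q = (dq/dp)·p/Ed = (-27.5)·50.4/(-0.458) = 3026.2008…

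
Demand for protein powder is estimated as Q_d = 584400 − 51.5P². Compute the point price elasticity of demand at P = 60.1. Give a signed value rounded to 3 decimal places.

-0.934

dQ_d/dP = −2·51.5·P = -6190.3. At P = 60.1, Q_d = 398381.485.
Ed = (dQ_d/dP)·(P/Q_d) = (-6190.3) × (60.1/398381.485) = -0.93387…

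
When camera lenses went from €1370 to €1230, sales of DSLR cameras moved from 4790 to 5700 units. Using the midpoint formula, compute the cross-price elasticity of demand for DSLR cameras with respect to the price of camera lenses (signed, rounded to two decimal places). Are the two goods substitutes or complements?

-1.61; complements

%ΔQ_{DSLR cameras} = (5700 − 4790)/avg = 910/5245 = 0.173498…
%ΔP_{camera lenses} = (1230 − 1370)/avg = -140/1300 = -0.107692…
E_cross = (910/5245) / (-140/1300) = -1.6110…
E_cross < 0 ⇒ the goods are complements.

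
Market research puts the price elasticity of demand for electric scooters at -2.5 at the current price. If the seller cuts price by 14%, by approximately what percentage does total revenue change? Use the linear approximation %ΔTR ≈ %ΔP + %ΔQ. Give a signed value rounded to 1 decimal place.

%ΔQ ≈ Ed × %ΔP = (-2.5) × (-14%) = +35.0000%
%ΔTR ≈ %ΔP + %ΔQ = (-14%) + (+35.0000%) = +21.0000%

+21.0%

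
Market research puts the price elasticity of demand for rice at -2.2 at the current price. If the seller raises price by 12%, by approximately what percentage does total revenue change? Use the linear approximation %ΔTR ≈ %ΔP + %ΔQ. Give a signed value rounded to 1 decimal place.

-14.4%

%ΔQ ≈ Ed × %ΔP = (-2.2) × (+12%) = -26.4000%
%ΔTR ≈ %ΔP + %ΔQ = (+12%) + (-26.4000%) = -14.4000%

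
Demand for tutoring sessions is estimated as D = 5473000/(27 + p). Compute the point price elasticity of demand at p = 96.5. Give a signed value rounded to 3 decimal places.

dD/dp = −5473000/(27 + p)² = -358.832. At p = 96.5, D = 44315.8.
Ed = (dD/dp)·(p/D) = (-358.832) × (96.5/44315.8) = -0.78137…

-0.781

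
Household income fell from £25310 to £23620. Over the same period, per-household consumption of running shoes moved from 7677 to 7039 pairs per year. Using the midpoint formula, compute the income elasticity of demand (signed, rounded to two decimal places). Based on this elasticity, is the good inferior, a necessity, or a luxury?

%ΔQ = (7039 − 7677)/[( 7677 + 7039)/2] = -638/7358 = -0.086708…
%ΔIncome = (23620 − 25310)/[( 25310 + 23620)/2] = -1690/24465 = -0.069078…
E_income = (-638/7358) / (-1690/24465) = 1.2552…
E_income > 1 ⇒ normal good, luxury.

1.26; luxury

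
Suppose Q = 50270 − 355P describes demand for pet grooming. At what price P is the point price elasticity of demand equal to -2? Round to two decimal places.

Ed = −355P/(50270 − 355P). Set this equal to -2:
355P = 2·(50270 − 355P) ⇒ 355P(1 + 2) = 2·50270
P = 2·50270 / (355·3) = 94.4037…

94.40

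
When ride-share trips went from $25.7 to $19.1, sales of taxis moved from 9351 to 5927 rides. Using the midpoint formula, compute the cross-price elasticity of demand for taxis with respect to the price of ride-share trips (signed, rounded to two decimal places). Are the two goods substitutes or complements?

1.52; substitutes

%ΔQ_{taxis} = (5927 − 9351)/avg = -3424/7639 = -0.448226…
%ΔP_{ride-share trips} = (19.1 − 25.7)/avg = -6.6/22.4 = -0.294642…
E_cross = (-3424/7639) / (-6.6/22.4) = 1.5212…
E_cross > 0 ⇒ the goods are substitutes.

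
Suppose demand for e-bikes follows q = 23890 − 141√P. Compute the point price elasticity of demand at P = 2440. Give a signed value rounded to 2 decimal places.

dq/dP = −141/(2√P) = -1.42723. At P = 2440, q = 16925.1.
Ed = (dq/dP)·(P/q) = (-1.42723) × (2440/16925.1) = -0.2057…

-0.21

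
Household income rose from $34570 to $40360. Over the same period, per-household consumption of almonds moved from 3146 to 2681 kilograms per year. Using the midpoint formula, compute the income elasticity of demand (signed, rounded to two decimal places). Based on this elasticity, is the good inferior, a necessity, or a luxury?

%ΔQ = (2681 − 3146)/[( 3146 + 2681)/2] = -465/2913.5 = -0.159601…
%ΔIncome = (40360 − 34570)/[( 34570 + 40360)/2] = 5790/37465 = 0.154544…
E_income = (-465/2913.5) / (5790/37465) = -1.0327…
E_income < 0 ⇒ inferior good.

-1.03; inferior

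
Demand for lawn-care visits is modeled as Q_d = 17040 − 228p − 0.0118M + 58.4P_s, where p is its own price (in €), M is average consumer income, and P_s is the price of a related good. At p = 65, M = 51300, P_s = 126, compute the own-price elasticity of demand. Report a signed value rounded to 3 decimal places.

At the given values, Q_d = 17040 − 228(65) − 0.0118(51300) + 58.4(126) = 8973.06.
∂Q_d/∂p = −228.
E = (-228) × (65/8973.06) = -1.65161…

-1.652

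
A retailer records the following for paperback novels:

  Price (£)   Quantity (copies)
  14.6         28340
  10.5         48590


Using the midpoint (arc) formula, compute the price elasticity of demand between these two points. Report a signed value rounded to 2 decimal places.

-1.61

%ΔQ = (48590 − 28340) / [(28340 + 48590)/2] = 20250/38465 = 0.526452…
%ΔP = (10.5 − 14.6) / [(14.6 + 10.5)/2] = -4.1/12.55 = -0.326693…
Arc Ed = %ΔQ / %ΔP = (20250/38465) / (-4.1/12.55) = -1.6114…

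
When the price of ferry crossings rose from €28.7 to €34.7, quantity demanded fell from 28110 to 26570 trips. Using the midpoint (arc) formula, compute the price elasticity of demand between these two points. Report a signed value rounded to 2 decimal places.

%ΔQ = (26570 − 28110) / [(28110 + 26570)/2] = -1540/27340 = -0.056327…
%ΔP = (34.7 − 28.7) / [(28.7 + 34.7)/2] = 6/31.7 = 0.189274…
Arc Ed = %ΔQ / %ΔP = (-1540/27340) / (6/31.7) = -0.2975…

-0.30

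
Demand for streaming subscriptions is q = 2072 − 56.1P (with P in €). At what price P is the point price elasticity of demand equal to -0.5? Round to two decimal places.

Ed = −56.1P/(2072 − 56.1P). Set this equal to -0.5:
56.1P = 0.5·(2072 − 56.1P) ⇒ 56.1P(1 + 0.5) = 0.5·2072
P = 0.5·2072 / (56.1·1.5) = 12.3113…

12.31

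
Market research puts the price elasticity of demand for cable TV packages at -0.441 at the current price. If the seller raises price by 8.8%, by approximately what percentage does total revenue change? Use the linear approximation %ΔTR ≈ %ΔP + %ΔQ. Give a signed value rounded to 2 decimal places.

%ΔQ ≈ Ed × %ΔP = (-0.441) × (+8.8%) = -3.8808%
%ΔTR ≈ %ΔP + %ΔQ = (+8.8%) + (-3.8808%) = +4.9192%

+4.92%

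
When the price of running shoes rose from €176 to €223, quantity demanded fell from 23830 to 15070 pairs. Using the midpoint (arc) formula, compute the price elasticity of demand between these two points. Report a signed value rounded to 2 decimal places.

%ΔQ = (15070 − 23830) / [(23830 + 15070)/2] = -8760/19450 = -0.450385…
%ΔP = (223 − 176) / [(176 + 223)/2] = 47/199.5 = 0.235588…
Arc Ed = %ΔQ / %ΔP = (-8760/19450) / (47/199.5) = -1.9117…

-1.91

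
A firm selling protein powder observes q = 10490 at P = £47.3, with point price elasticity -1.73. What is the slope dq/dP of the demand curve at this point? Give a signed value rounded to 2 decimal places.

Ed = (dq/dP)·(P/q) ⇒ dq/dP = Ed·q/P = (-1.73)·10490/47.3 = -383.6723…

-383.67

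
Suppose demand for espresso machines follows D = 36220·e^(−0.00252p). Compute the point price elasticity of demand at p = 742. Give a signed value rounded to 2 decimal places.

dD/dp = −0.00252·D = -14.0698. At p = 742, D = 5583.25.
Ed = (dD/dp)·(p/D) = (-14.0698) × (742/5583.25) = -1.8698…

-1.87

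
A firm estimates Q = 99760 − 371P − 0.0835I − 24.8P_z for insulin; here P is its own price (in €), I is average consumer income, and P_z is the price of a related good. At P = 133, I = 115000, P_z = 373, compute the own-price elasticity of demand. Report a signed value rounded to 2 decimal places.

At the given values, Q = 99760 − 371(133) − 0.0835(115000) − 24.8(373) = 31564.1.
∂Q/∂P = −371.
E = (-371) × (133/31564.1) = -1.5632…

-1.56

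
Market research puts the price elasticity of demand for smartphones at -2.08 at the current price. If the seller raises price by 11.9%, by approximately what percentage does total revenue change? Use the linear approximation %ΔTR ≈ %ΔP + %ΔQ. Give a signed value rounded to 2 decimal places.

%ΔQ ≈ Ed × %ΔP = (-2.08) × (+11.9%) = -24.7520%
%ΔTR ≈ %ΔP + %ΔQ = (+11.9%) + (-24.7520%) = -12.8520%

-12.85%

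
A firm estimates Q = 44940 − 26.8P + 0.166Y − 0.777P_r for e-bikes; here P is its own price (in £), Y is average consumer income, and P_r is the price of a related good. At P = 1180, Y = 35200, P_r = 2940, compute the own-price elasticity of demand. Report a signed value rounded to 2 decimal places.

At the given values, Q = 44940 − 26.8(1180) + 0.166(35200) − 0.777(2940) = 16874.82.
∂Q/∂P = −26.8.
E = (-26.8) × (1180/16874.82) = -1.8740…

-1.87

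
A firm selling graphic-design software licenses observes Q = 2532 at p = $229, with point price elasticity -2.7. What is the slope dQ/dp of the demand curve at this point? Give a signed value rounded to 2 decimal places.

-29.85

Ed = (dQ/dp)·(p/Q) ⇒ dQ/dp = Ed·Q/p = (-2.7)·2532/229 = -29.8532…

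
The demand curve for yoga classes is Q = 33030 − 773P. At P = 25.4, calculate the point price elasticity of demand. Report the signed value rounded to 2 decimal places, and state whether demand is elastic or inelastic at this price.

dQ/dP = −773. At P = 25.4, Q = 33030 − 773(25.4) = 13395.8.
Ed = (dQ/dP)·(P/Q) = −773 × (25.4/13395.8) = -1.4656…
|Ed| = 1.47 > 1, so demand is elastic.

-1.47; elastic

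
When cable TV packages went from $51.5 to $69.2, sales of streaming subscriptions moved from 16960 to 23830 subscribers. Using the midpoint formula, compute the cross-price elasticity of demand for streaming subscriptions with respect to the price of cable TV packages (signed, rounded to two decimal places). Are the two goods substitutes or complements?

%ΔQ_{streaming subscriptions} = (23830 − 16960)/avg = 6870/20395 = 0.336847…
%ΔP_{cable TV packages} = (69.2 − 51.5)/avg = 17.7/60.35 = 0.293289…
E_cross = (6870/20395) / (17.7/60.35) = 1.1485…
E_cross > 0 ⇒ the goods are substitutes.

1.15; substitutes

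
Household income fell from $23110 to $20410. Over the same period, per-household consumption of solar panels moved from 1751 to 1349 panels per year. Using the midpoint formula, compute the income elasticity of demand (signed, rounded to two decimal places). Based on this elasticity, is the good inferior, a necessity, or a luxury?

2.09; luxury

%ΔQ = (1349 − 1751)/[( 1751 + 1349)/2] = -402/1550 = -0.259354…
%ΔIncome = (20410 − 23110)/[( 23110 + 20410)/2] = -2700/21760 = -0.124080…
E_income = (-402/1550) / (-2700/21760) = 2.0902…
E_income > 1 ⇒ normal good, luxury.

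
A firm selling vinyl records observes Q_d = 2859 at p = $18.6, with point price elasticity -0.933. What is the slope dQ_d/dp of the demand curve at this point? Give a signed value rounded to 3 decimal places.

-143.411

Ed = (dQ_d/dp)·(p/Q_d) ⇒ dQ_d/dp = Ed·Q_d/p = (-0.933)·2859/18.6 = -143.41112…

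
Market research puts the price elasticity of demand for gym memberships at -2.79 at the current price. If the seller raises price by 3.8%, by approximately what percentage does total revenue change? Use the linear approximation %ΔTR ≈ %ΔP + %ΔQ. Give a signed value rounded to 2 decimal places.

-6.80%

%ΔQ ≈ Ed × %ΔP = (-2.79) × (+3.8%) = -10.6020%
%ΔTR ≈ %ΔP + %ΔQ = (+3.8%) + (-10.6020%) = -6.8020%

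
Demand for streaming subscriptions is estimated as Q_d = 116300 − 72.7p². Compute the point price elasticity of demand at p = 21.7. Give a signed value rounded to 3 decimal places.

-0.834

dQ_d/dp = −2·72.7·p = -3155.18. At p = 21.7, Q_d = 82066.297.
Ed = (dQ_d/dp)·(p/Q_d) = (-3155.18) × (21.7/82066.297) = -0.83429…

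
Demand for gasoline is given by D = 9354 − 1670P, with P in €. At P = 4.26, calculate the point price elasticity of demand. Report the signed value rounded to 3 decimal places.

dD/dP = −1670. At P = 4.26, D = 9354 − 1670(4.26) = 2239.8.
Ed = (dD/dP)·(P/D) = −1670 × (4.26/2239.8) = -3.17626…

-3.176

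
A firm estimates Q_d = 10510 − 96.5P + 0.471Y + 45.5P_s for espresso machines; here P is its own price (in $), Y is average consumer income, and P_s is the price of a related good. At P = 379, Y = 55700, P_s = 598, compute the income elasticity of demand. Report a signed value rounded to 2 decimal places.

At the given values, Q_d = 10510 − 96.5(379) + 0.471(55700) + 45.5(598) = 27380.2.
∂Q_d/∂Y = 0.471.
E = (0.471) × (55700/27380.2) = 0.9581…

0.96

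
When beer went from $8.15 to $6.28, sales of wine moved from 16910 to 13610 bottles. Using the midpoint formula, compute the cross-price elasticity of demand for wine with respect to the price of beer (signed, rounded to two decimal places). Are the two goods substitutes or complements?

0.83; substitutes

%ΔQ_{wine} = (13610 − 16910)/avg = -3300/15260 = -0.216251…
%ΔP_{beer} = (6.28 − 8.15)/avg = -1.87/7.215 = -0.259182…
E_cross = (-3300/15260) / (-1.87/7.215) = 0.8343…
E_cross > 0 ⇒ the goods are substitutes.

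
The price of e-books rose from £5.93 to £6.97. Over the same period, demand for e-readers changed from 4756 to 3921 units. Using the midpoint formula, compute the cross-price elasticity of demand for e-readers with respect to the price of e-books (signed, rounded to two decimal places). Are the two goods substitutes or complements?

%ΔQ_{e-readers} = (3921 − 4756)/avg = -835/4338.5 = -0.192462…
%ΔP_{e-books} = (6.97 − 5.93)/avg = 1.04/6.45 = 0.161240…
E_cross = (-835/4338.5) / (1.04/6.45) = -1.1936…
E_cross < 0 ⇒ the goods are complements.

-1.19; complements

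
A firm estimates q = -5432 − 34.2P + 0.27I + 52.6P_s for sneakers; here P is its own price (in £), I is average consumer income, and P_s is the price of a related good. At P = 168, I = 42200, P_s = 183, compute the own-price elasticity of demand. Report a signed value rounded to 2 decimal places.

-0.58

At the given values, q = -5432 − 34.2(168) + 0.27(42200) + 52.6(183) = 9842.2.
∂q/∂P = −34.2.
E = (-34.2) × (168/9842.2) = -0.5837…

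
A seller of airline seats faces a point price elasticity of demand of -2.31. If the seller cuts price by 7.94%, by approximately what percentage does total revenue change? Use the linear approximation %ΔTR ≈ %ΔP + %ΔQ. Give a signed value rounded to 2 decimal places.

%ΔQ ≈ Ed × %ΔP = (-2.31) × (-7.94%) = +18.3414%
%ΔTR ≈ %ΔP + %ΔQ = (-7.94%) + (+18.3414%) = +10.4014%

+10.40%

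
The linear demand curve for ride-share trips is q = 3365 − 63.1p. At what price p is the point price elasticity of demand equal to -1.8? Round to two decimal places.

34.28

Ed = −63.1p/(3365 − 63.1p). Set this equal to -1.8:
63.1p = 1.8·(3365 − 63.1p) ⇒ 63.1p(1 + 1.8) = 1.8·3365
p = 1.8·3365 / (63.1·2.8) = 34.2823…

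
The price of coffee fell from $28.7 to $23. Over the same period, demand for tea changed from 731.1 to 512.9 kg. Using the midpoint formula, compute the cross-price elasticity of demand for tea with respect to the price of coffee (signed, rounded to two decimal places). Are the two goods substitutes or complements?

1.59; substitutes

%ΔQ_{tea} = (512.9 − 731.1)/avg = -218.2/622 = -0.350803…
%ΔP_{coffee} = (23 − 28.7)/avg = -5.7/25.85 = -0.220502…
E_cross = (-218.2/622) / (-5.7/25.85) = 1.5909…
E_cross > 0 ⇒ the goods are substitutes.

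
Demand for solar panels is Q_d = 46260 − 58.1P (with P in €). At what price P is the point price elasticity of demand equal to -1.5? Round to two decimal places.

Ed = −58.1P/(46260 − 58.1P). Set this equal to -1.5:
58.1P = 1.5·(46260 − 58.1P) ⇒ 58.1P(1 + 1.5) = 1.5·46260
P = 1.5·46260 / (58.1·2.5) = 477.7280…

477.73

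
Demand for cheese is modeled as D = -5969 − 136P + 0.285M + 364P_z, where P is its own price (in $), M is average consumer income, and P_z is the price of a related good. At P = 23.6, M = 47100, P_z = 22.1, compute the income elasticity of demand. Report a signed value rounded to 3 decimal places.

1.092

At the given values, D = -5969 − 136(23.6) + 0.285(47100) + 364(22.1) = 12289.3.
∂D/∂M = 0.285.
E = (0.285) × (47100/12289.3) = 1.09229…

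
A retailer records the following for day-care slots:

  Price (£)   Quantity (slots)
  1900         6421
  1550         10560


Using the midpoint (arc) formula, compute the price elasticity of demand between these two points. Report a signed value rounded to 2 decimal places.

-2.40

%ΔQ = (10560 − 6421) / [(6421 + 10560)/2] = 4139/8490.5 = 0.487486…
%ΔP = (1550 − 1900) / [(1900 + 1550)/2] = -350/1725 = -0.202898…
Arc Ed = %ΔQ / %ΔP = (4139/8490.5) / (-350/1725) = -2.4026…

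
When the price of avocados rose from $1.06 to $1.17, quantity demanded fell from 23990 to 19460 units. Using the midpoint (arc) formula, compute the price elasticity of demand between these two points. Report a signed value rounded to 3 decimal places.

-2.114

%ΔQ = (19460 − 23990) / [(23990 + 19460)/2] = -4530/21725 = -0.208515…
%ΔP = (1.17 − 1.06) / [(1.06 + 1.17)/2] = 0.11/1.115 = 0.098654…
Arc Ed = %ΔQ / %ΔP = (-4530/21725) / (0.11/1.115) = -2.11358…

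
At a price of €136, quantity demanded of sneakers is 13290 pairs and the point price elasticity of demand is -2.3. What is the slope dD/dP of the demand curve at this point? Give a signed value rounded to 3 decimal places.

Ed = (dD/dP)·(P/D) ⇒ dD/dP = Ed·D/P = (-2.3)·13290/136 = -224.75735…

-224.757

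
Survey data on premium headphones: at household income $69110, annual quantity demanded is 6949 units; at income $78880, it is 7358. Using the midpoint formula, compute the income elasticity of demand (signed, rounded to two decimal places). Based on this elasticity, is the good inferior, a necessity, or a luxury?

%ΔQ = (7358 − 6949)/[( 6949 + 7358)/2] = 409/7153.5 = 0.057174…
%ΔIncome = (78880 − 69110)/[( 69110 + 78880)/2] = 9770/73995 = 0.132035…
E_income = (409/7153.5) / (9770/73995) = 0.4330…
0 < E_income < 1 ⇒ normal good, necessity.

0.43; necessity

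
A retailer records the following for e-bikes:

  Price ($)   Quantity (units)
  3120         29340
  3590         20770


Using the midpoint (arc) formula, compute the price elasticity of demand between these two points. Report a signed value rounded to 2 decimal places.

%ΔQ = (20770 − 29340) / [(29340 + 20770)/2] = -8570/25055 = -0.342047…
%ΔP = (3590 − 3120) / [(3120 + 3590)/2] = 470/3355 = 0.140089…
Arc Ed = %ΔQ / %ΔP = (-8570/25055) / (470/3355) = -2.4416…

-2.44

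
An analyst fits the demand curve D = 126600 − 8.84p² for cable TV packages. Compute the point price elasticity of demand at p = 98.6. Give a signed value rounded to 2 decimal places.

dD/dp = −2·8.84·p = -1743.248. At p = 98.6, D = 40657.8736.
Ed = (dD/dp)·(p/D) = (-1743.248) × (98.6/40657.8736) = -4.2275…

-4.23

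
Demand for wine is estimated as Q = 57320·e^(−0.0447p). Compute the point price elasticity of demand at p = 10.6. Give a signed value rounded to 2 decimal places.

-0.47

dQ/dp = −0.0447·Q = -1595.28. At p = 10.6, Q = 35688.5.
Ed = (dQ/dp)·(p/Q) = (-1595.28) × (10.6/35688.5) = -0.4738…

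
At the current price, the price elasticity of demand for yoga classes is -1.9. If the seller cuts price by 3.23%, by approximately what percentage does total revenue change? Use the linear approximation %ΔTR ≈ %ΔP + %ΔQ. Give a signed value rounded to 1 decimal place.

+2.9%

%ΔQ ≈ Ed × %ΔP = (-1.9) × (-3.23%) = +6.1370%
%ΔTR ≈ %ΔP + %ΔQ = (-3.23%) + (+6.1370%) = +2.9070%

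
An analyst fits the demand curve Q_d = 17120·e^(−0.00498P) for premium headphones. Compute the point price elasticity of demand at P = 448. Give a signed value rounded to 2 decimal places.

dQ_d/dP = −0.00498·Q_d = -9.15809. At P = 448, Q_d = 1838.97.
Ed = (dQ_d/dP)·(P/Q_d) = (-9.15809) × (448/1838.97) = -2.2310…

-2.23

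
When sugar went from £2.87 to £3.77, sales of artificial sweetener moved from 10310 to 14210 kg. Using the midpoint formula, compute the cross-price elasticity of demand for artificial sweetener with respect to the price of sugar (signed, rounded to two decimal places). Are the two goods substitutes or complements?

%ΔQ_{artificial sweetener} = (14210 − 10310)/avg = 3900/12260 = 0.318107…
%ΔP_{sugar} = (3.77 − 2.87)/avg = 0.9/3.32 = 0.271084…
E_cross = (3900/12260) / (0.9/3.32) = 1.1734…
E_cross > 0 ⇒ the goods are substitutes.

1.17; substitutes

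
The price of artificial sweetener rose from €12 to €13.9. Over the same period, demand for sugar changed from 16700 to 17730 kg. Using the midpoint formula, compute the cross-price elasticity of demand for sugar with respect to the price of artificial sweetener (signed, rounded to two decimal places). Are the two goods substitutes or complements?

%ΔQ_{sugar} = (17730 − 16700)/avg = 1030/17215 = 0.059831…
%ΔP_{artificial sweetener} = (13.9 − 12)/avg = 1.9/12.95 = 0.146718…
E_cross = (1030/17215) / (1.9/12.95) = 0.4077…
E_cross > 0 ⇒ the goods are substitutes.

0.41; substitutes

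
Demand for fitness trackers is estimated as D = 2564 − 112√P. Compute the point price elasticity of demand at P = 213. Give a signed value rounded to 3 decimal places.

dD/dP = −112/(2√P) = -3.83706. At P = 213, D = 929.414.
Ed = (dD/dP)·(P/D) = (-3.83706) × (213/929.414) = -0.87936…

-0.879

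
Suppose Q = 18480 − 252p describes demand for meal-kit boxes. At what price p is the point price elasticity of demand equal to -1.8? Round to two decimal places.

47.14

Ed = −252p/(18480 − 252p). Set this equal to -1.8:
252p = 1.8·(18480 − 252p) ⇒ 252p(1 + 1.8) = 1.8·18480
p = 1.8·18480 / (252·2.8) = 47.1428…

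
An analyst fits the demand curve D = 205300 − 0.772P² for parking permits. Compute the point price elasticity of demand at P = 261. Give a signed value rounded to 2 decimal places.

-0.69

dD/dP = −2·0.772·P = -402.984. At P = 261, D = 152710.588.
Ed = (dD/dP)·(P/D) = (-402.984) × (261/152710.588) = -0.6887…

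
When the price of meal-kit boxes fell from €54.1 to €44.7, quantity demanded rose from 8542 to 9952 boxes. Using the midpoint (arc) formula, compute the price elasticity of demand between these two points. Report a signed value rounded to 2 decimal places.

-0.80

%ΔQ = (9952 − 8542) / [(8542 + 9952)/2] = 1410/9247 = 0.152481…
%ΔP = (44.7 − 54.1) / [(54.1 + 44.7)/2] = -9.4/49.4 = -0.190283…
Arc Ed = %ΔQ / %ΔP = (1410/9247) / (-9.4/49.4) = -0.8013…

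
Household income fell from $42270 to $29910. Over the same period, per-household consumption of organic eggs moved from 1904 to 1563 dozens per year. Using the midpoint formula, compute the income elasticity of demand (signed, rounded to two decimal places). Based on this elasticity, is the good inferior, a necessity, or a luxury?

0.57; necessity

%ΔQ = (1563 − 1904)/[( 1904 + 1563)/2] = -341/1733.5 = -0.196711…
%ΔIncome = (29910 − 42270)/[( 42270 + 29910)/2] = -12360/36090 = -0.342477…
E_income = (-341/1733.5) / (-12360/36090) = 0.5743…
0 < E_income < 1 ⇒ normal good, necessity.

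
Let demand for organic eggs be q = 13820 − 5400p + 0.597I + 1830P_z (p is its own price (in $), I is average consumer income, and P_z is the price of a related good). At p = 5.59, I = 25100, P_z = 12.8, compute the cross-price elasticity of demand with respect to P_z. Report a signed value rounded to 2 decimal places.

1.06

At the given values, q = 13820 − 5400(5.59) + 0.597(25100) + 1830(12.8) = 22042.7.
∂q/∂P_z = 1830.
E = (1830) × (12.8/22042.7) = 1.0626…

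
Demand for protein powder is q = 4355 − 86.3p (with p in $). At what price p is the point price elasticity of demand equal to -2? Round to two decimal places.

33.64

Ed = −86.3p/(4355 − 86.3p). Set this equal to -2:
86.3p = 2·(4355 − 86.3p) ⇒ 86.3p(1 + 2) = 2·4355
p = 2·4355 / (86.3·3) = 33.6423…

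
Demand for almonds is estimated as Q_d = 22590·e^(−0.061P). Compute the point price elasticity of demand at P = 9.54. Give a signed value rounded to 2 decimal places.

-0.58

dQ_d/dP = −0.061·Q_d = -770.039. At P = 9.54, Q_d = 12623.6.
Ed = (dQ_d/dP)·(P/Q_d) = (-770.039) × (9.54/12623.6) = -0.5819…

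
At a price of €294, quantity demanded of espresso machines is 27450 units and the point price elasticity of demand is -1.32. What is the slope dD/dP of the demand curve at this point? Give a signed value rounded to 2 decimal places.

Ed = (dD/dP)·(P/D) ⇒ dD/dP = Ed·D/P = (-1.32)·27450/294 = -123.2448…

-123.24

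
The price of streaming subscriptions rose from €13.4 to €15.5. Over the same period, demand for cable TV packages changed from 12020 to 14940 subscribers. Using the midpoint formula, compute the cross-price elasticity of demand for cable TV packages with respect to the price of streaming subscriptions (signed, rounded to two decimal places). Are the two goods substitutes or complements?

%ΔQ_{cable TV packages} = (14940 − 12020)/avg = 2920/13480 = 0.216617…
%ΔP_{streaming subscriptions} = (15.5 − 13.4)/avg = 2.1/14.45 = 0.145328…
E_cross = (2920/13480) / (2.1/14.45) = 1.4905…
E_cross > 0 ⇒ the goods are substitutes.

1.49; substitutes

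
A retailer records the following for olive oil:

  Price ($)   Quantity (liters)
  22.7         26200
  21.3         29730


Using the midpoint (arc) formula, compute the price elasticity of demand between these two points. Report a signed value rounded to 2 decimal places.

-1.98

%ΔQ = (29730 − 26200) / [(26200 + 29730)/2] = 3530/27965 = 0.126229…
%ΔP = (21.3 − 22.7) / [(22.7 + 21.3)/2] = -1.4/22 = -0.063636…
Arc Ed = %ΔQ / %ΔP = (3530/27965) / (-1.4/22) = -1.9836…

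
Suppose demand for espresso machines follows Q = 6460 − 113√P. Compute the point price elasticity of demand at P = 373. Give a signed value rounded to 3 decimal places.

dQ/dP = −113/(2√P) = -2.92546. At P = 373, Q = 4277.61.
Ed = (dQ/dP)·(P/Q) = (-2.92546) × (373/4277.61) = -0.25509…

-0.255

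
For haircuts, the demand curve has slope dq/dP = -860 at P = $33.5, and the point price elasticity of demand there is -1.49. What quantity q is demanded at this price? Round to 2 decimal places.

19335.57

Ed = (dq/dP)·(P/q) ⇒ q = (dq/dP)·P/Ed = (-860)·33.5/(-1.49) = 19335.5704…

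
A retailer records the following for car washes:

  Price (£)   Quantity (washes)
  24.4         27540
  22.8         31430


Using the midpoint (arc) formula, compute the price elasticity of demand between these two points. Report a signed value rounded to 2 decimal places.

-1.95

%ΔQ = (31430 − 27540) / [(27540 + 31430)/2] = 3890/29485 = 0.131931…
%ΔP = (22.8 − 24.4) / [(24.4 + 22.8)/2] = -1.6/23.6 = -0.067796…
Arc Ed = %ΔQ / %ΔP = (3890/29485) / (-1.6/23.6) = -1.9459…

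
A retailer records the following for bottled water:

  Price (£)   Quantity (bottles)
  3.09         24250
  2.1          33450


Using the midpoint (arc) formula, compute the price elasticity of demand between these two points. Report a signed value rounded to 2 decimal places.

-0.84

%ΔQ = (33450 − 24250) / [(24250 + 33450)/2] = 9200/28850 = 0.318890…
%ΔP = (2.1 − 3.09) / [(3.09 + 2.1)/2] = -0.99/2.595 = -0.381502…
Arc Ed = %ΔQ / %ΔP = (9200/28850) / (-0.99/2.595) = -0.8358…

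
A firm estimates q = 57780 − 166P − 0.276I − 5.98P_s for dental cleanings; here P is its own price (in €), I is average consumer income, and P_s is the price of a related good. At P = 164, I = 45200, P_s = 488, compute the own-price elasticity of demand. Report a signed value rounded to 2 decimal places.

-1.80

At the given values, q = 57780 − 166(164) − 0.276(45200) − 5.98(488) = 15162.56.
∂q/∂P = −166.
E = (-166) × (164/15162.56) = -1.7954…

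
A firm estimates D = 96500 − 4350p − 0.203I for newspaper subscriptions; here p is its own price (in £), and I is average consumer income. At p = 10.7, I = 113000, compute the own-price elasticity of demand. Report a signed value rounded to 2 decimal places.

-1.72

At the given values, D = 96500 − 4350(10.7) − 0.203(113000) = 27016.
∂D/∂p = −4350.
E = (-4350) × (10.7/27016) = -1.7228…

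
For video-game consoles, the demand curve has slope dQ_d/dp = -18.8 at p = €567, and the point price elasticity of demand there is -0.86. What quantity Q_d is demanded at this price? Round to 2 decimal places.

12394.88

Ed = (dQ_d/dp)·(p/Q_d) ⇒ Q_d = (dQ_d/dp)·p/Ed = (-18.8)·567/(-0.86) = 12394.8837…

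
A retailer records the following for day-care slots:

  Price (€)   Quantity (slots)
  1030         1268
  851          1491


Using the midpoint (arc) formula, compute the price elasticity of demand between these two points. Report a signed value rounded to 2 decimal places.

-0.85

%ΔQ = (1491 − 1268) / [(1268 + 1491)/2] = 223/1379.5 = 0.161652…
%ΔP = (851 − 1030) / [(1030 + 851)/2] = -179/940.5 = -0.190324…
Arc Ed = %ΔQ / %ΔP = (223/1379.5) / (-179/940.5) = -0.8493…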